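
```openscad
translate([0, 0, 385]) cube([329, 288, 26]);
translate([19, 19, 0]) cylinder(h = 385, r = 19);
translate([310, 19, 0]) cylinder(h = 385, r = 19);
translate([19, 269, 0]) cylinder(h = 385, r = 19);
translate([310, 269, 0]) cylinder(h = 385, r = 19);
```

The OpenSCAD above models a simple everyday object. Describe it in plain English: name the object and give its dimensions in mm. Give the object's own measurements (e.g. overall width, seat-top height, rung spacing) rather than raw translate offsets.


A simple wooden stool: a rectangular seat 329 mm (x) by 288 mm (y), 26 mm thick, top face at z = 411 mm, on four round legs, each 38 mm in diameter. The legs rest on z = 0, each leg's axis is inset half a diameter from the nearest pair of seat edges (so the leg's bounding box is flush with the corner).


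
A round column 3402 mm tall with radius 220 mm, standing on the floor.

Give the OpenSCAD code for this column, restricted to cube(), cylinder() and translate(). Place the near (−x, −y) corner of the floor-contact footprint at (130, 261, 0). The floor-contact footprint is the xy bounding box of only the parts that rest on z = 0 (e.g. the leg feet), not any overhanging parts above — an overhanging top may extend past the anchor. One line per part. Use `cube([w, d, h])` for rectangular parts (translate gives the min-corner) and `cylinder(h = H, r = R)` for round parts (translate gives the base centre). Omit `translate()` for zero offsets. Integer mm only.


translate([350, 481, 0]) cylinder(h = 3402, r = 220);


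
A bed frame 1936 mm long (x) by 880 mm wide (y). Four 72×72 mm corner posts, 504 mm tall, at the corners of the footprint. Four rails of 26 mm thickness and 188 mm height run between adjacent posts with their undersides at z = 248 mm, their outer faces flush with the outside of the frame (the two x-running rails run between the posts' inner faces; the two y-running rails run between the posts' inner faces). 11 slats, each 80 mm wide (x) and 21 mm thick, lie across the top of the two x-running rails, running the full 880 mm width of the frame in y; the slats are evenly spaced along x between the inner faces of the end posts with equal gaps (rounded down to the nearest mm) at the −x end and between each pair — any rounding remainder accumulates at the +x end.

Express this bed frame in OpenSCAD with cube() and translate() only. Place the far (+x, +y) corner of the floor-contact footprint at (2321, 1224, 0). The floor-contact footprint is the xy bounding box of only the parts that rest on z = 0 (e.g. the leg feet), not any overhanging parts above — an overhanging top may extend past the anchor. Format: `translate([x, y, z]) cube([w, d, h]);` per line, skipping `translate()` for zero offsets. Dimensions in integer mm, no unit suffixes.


// slat z = rail_z + rail_h = 248 + 188 = 436
// slat gap = ⌊(1792 − 11·80) / 12⌋ = 76
translate([385, 344, 0]) cube([72, 72, 504]);
translate([385, 1152, 0]) cube([72, 72, 504]);
translate([2249, 344, 0]) cube([72, 72, 504]);
translate([2249, 1152, 0]) cube([72, 72, 504]);
translate([457, 344, 248]) cube([1792, 26, 188]);
translate([457, 1198, 248]) cube([1792, 26, 188]);
translate([385, 416, 248]) cube([26, 736, 188]);
translate([2295, 416, 248]) cube([26, 736, 188]);
translate([533, 344, 436]) cube([80, 880, 21]);
translate([689, 344, 436]) cube([80, 880, 21]);
translate([845, 344, 436]) cube([80, 880, 21]);
translate([1001, 344, 436]) cube([80, 880, 21]);
translate([1157, 344, 436]) cube([80, 880, 21]);
translate([1313, 344, 436]) cube([80, 880, 21]);
translate([1469, 344, 436]) cube([80, 880, 21]);
translate([1625, 344, 436]) cube([80, 880, 21]);
translate([1781, 344, 436]) cube([80, 880, 21]);
translate([1937, 344, 436]) cube([80, 880, 21]);
translate([2093, 344, 436]) cube([80, 880, 21]);


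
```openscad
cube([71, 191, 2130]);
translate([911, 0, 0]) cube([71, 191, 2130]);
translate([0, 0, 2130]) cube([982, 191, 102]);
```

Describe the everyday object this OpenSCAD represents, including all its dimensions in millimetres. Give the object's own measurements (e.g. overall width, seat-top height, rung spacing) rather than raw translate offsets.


A door frame. The clear opening is 840 mm wide and 2130 mm high. Two 71 mm wide jambs, 191 mm deep, stand either side of the opening from the floor to the top of the opening. A 102 mm thick head sits across the top of both jambs, spanning the full outside width of the frame.


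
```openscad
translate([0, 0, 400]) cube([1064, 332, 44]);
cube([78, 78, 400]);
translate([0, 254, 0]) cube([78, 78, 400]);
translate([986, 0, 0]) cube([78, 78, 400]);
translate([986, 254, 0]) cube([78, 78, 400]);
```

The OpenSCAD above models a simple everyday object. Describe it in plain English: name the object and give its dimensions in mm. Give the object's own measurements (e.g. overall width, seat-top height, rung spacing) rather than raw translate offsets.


A long wooden bench with a 1064 mm (x) × 332 mm (y) seat, 44 mm thick, its top surface 444 mm above the floor. Four 78 mm square legs at the seat corners, flush with the edges, run from z = 0 to the seat underside.


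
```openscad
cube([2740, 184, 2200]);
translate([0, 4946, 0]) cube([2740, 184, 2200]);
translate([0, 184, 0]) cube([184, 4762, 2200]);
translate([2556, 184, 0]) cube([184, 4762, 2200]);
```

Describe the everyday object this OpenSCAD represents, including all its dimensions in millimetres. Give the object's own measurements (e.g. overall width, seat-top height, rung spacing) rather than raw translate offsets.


The wall frame of a small rectangular building: four walls, each 2200 mm tall and 184 mm thick, enclosing a footprint 2740 mm (x) by 5130 mm (y) outside-to-outside, with no floor or roof. The front and back walls (the −y and +y sides) span the full width; the two side walls fit between them.


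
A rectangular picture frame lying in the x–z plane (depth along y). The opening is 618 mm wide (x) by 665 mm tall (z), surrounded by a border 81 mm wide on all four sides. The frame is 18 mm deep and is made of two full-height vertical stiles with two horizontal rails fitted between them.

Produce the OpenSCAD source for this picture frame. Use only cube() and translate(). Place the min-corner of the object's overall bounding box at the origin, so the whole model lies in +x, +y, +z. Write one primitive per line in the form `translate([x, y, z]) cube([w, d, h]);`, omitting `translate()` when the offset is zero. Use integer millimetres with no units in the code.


cube([81, 18, 827]);
translate([699, 0, 0]) cube([81, 18, 827]);
translate([81, 0, 0]) cube([618, 18, 81]);
translate([81, 0, 746]) cube([618, 18, 81]);


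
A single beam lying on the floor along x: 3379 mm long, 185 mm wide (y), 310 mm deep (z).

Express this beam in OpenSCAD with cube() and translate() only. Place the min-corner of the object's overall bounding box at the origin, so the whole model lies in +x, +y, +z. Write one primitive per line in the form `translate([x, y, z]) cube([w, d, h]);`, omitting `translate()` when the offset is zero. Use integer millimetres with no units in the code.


cube([3379, 185, 310]);


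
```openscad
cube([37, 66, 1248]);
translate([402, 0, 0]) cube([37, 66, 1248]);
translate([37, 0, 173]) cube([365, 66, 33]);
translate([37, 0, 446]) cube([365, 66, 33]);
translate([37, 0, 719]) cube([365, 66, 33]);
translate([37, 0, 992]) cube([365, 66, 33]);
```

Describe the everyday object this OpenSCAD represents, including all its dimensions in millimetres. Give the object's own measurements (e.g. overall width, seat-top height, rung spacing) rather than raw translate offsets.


A straight ladder. Two 37×66 mm vertical rails, 1248 mm tall, stand 439 mm apart (outside-to-outside) with their front faces coplanar on the −y side. 4 rungs, each 66 mm deep and 33 mm tall, span between the inner faces of the rails, front faces flush with the rails. The lowest rung's underside is at z = 173 mm and rungs are spaced 273 mm apart (underside to underside).


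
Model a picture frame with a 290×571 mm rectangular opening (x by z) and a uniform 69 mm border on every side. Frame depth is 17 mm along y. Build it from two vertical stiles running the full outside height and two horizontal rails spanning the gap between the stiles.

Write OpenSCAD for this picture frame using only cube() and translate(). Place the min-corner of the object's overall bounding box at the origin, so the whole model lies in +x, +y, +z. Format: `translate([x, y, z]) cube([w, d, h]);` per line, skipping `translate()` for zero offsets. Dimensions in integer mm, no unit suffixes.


cube([69, 17, 709]);
translate([359, 0, 0]) cube([69, 17, 709]);
translate([69, 0, 0]) cube([290, 17, 69]);
translate([69, 0, 640]) cube([290, 17, 69]);


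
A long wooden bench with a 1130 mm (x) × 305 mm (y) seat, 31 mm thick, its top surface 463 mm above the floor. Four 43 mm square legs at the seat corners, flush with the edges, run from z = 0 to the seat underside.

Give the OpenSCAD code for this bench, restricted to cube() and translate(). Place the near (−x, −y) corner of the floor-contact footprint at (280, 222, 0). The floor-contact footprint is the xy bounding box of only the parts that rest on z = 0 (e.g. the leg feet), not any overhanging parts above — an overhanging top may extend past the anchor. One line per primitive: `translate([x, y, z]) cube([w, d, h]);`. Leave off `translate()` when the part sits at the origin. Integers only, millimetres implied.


translate([280, 222, 432]) cube([1130, 305, 31]);
translate([280, 222, 0]) cube([43, 43, 432]);
translate([280, 484, 0]) cube([43, 43, 432]);
translate([1367, 222, 0]) cube([43, 43, 432]);
translate([1367, 484, 0]) cube([43, 43, 432]);


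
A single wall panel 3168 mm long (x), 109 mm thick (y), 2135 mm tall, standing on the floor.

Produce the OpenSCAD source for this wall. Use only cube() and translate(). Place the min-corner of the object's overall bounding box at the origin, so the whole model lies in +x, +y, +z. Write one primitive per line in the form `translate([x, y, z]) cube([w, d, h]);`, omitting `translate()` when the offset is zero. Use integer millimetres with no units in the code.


cube([3168, 109, 2135]);


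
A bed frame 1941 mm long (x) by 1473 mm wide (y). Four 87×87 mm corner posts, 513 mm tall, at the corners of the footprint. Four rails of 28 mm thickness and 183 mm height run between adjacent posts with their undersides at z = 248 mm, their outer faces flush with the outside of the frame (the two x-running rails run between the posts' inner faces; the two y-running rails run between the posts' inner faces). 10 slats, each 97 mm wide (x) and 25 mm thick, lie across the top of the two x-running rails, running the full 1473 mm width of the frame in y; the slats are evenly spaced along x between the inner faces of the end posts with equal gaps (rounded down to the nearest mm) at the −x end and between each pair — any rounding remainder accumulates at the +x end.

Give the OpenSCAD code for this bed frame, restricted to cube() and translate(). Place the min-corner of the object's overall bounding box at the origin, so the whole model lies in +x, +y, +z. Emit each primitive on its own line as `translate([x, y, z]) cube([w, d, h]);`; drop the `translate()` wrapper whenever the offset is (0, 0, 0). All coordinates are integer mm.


cube([87, 87, 513]);
translate([0, 1386, 0]) cube([87, 87, 513]);
translate([1854, 0, 0]) cube([87, 87, 513]);
translate([1854, 1386, 0]) cube([87, 87, 513]);
translate([87, 0, 248]) cube([1767, 28, 183]);
translate([87, 1445, 248]) cube([1767, 28, 183]);
translate([0, 87, 248]) cube([28, 1299, 183]);
translate([1913, 87, 248]) cube([28, 1299, 183]);
translate([159, 0, 431]) cube([97, 1473, 25]);
translate([328, 0, 431]) cube([97, 1473, 25]);
translate([497, 0, 431]) cube([97, 1473, 25]);
translate([666, 0, 431]) cube([97, 1473, 25]);
translate([835, 0, 431]) cube([97, 1473, 25]);
translate([1004, 0, 431]) cube([97, 1473, 25]);
translate([1173, 0, 431]) cube([97, 1473, 25]);
translate([1342, 0, 431]) cube([97, 1473, 25]);
translate([1511, 0, 431]) cube([97, 1473, 25]);
translate([1680, 0, 431]) cube([97, 1473, 25]);


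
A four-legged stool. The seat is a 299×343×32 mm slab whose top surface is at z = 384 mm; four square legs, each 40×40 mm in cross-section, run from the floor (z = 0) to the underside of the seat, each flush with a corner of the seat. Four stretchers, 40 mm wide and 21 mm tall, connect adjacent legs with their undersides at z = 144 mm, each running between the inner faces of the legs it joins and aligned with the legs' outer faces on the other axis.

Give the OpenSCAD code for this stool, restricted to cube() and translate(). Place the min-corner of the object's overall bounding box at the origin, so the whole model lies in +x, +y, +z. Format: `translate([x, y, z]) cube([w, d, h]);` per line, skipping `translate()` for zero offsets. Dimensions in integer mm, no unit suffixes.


// leg_h = 384 - 32 = 352
// stretcher span = 299 - 2*40 = 219
translate([0, 0, 352]) cube([299, 343, 32]);
cube([40, 40, 352]);
translate([259, 0, 0]) cube([40, 40, 352]);
translate([0, 303, 0]) cube([40, 40, 352]);
translate([259, 303, 0]) cube([40, 40, 352]);
translate([40, 0, 144]) cube([219, 40, 21]);
translate([40, 303, 144]) cube([219, 40, 21]);
translate([0, 40, 144]) cube([40, 263, 21]);
translate([259, 40, 144]) cube([40, 263, 21]);


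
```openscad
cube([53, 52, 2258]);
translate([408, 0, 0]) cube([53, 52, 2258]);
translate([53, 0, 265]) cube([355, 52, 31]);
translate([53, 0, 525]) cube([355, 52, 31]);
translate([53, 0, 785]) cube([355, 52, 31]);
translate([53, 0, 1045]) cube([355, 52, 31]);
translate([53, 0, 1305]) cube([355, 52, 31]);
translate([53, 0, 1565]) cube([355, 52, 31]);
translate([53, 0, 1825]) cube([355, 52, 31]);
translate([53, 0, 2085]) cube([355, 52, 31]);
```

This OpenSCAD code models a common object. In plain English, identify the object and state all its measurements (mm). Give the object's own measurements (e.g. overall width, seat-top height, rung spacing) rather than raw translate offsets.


A straight ladder. Two 53×52 mm vertical rails, 2258 mm tall, stand 461 mm apart (outside-to-outside) with their front faces coplanar on the −y side. 8 rungs, each 52 mm deep and 31 mm tall, span between the inner faces of the rails, front faces flush with the rails. The lowest rung's underside is at z = 265 mm and rungs are spaced 260 mm apart (underside to underside).


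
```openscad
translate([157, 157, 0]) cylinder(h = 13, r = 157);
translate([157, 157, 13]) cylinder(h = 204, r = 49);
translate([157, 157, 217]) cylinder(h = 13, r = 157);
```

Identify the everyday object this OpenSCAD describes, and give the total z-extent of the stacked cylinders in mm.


A spool. The overall height is 230 mm.

Three coaxial cylinders, large–small–large — a spool. Two 13 mm flanges and a 204 mm core give 13 + 204 + 13 = 230 mm.


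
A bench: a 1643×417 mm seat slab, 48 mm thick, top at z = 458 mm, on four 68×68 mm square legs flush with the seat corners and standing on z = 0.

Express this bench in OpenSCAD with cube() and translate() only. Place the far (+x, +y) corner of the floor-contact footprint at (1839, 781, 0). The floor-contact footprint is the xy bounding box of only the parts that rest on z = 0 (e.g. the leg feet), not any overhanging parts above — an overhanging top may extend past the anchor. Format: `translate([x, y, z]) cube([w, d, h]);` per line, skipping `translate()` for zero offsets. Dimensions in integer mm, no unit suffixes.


// leg_h = 458 − 48 = 410
translate([196, 364, 410]) cube([1643, 417, 48]);
translate([196, 364, 0]) cube([68, 68, 410]);
translate([196, 713, 0]) cube([68, 68, 410]);
translate([1771, 364, 0]) cube([68, 68, 410]);
translate([1771, 713, 0]) cube([68, 68, 410]);


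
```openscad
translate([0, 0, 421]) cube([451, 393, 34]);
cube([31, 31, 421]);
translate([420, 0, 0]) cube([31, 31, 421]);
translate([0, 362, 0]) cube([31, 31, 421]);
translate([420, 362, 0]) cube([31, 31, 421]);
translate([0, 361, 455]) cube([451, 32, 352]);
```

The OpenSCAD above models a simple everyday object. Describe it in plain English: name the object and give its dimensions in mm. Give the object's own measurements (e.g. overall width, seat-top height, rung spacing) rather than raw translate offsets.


A chair. The seat is a 451×393×34 mm slab with its top at z = 455 mm, on four 31×31 mm corner legs (flush with the seat edges, standing on z = 0). A flat backrest 32 mm thick, 352 mm tall, spans the full seat width and rises from the seat top along its +y edge, rear face flush with the rear of the seat.


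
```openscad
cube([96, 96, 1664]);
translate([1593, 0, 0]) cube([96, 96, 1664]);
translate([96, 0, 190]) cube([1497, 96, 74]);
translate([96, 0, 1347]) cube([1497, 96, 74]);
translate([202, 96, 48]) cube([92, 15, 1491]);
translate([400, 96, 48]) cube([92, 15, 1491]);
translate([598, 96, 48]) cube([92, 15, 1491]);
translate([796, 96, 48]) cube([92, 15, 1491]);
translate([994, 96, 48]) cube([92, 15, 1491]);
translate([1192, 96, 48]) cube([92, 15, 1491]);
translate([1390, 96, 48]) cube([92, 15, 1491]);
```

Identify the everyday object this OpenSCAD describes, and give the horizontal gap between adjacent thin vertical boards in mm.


A fence section. The picket gap is 106 mm.

Two posts, two rails, 7 pickets — a fence section. Span 1497 mm holds 7 pickets of 92 mm with 8 equal gaps: ⌊(1497 − 7·92) / 8⌋ = 106 mm.


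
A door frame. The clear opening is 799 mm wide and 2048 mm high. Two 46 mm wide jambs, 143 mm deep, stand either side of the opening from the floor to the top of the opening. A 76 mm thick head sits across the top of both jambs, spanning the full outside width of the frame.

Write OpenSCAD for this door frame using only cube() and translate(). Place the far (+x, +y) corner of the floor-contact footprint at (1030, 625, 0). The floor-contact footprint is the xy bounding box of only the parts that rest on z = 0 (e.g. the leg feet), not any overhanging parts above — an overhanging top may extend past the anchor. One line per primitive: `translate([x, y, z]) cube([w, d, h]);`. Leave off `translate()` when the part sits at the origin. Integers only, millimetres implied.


translate([139, 482, 0]) cube([46, 143, 2048]);
translate([984, 482, 0]) cube([46, 143, 2048]);
translate([139, 482, 2048]) cube([891, 143, 76]);


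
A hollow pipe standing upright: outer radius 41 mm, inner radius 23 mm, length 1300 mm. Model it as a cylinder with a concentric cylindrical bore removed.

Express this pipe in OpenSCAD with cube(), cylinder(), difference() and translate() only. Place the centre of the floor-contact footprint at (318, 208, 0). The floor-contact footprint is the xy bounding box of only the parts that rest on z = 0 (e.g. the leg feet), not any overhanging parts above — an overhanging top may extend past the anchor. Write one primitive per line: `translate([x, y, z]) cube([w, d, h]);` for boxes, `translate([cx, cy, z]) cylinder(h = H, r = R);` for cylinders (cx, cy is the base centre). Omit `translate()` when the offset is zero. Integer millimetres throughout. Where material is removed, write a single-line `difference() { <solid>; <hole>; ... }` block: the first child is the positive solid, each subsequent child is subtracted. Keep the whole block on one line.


difference() { translate([318, 208, 0]) cylinder(h = 1300, r = 41); translate([318, 208, 0]) cylinder(h = 1300, r = 23); }


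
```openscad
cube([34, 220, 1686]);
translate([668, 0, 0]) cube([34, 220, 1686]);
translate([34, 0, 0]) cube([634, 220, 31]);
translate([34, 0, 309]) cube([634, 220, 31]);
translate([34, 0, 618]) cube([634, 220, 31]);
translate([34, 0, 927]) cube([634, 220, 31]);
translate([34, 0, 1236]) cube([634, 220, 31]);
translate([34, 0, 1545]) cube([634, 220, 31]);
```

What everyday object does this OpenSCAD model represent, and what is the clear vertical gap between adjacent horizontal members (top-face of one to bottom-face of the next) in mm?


A bookshelf. The clear shelf gap is 278 mm.

Two tall side panels with 6 horizontal boards between them — a bookshelf. The first two shelf undersides are at z = 0 and z = 309; with shelf thickness 31, the clear gap is 309 − 0 − 31 = 278 mm.


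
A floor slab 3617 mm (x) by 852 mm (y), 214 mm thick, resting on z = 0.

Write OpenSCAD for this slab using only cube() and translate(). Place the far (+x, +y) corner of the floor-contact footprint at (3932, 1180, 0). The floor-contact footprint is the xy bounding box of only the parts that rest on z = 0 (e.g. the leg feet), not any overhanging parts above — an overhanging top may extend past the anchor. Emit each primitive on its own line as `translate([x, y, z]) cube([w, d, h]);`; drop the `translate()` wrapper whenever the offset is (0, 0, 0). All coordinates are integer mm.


translate([315, 328, 0]) cube([3617, 852, 214]);


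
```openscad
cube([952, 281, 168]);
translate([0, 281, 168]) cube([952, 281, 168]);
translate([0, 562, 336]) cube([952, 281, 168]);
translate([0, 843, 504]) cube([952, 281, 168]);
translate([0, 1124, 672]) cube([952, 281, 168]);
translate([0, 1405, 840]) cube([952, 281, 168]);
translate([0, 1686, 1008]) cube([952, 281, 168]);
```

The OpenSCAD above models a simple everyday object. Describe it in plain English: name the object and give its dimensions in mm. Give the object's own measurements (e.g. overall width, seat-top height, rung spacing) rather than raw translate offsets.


A straight staircase of 7 solid steps. Each step is 952 mm wide (x), 281 mm deep (y, the going) and 168 mm tall (the rise). The first step rests on the floor; each subsequent step sits one going further in +y and one rise higher in +z, directly behind and above the previous step with no overlap.


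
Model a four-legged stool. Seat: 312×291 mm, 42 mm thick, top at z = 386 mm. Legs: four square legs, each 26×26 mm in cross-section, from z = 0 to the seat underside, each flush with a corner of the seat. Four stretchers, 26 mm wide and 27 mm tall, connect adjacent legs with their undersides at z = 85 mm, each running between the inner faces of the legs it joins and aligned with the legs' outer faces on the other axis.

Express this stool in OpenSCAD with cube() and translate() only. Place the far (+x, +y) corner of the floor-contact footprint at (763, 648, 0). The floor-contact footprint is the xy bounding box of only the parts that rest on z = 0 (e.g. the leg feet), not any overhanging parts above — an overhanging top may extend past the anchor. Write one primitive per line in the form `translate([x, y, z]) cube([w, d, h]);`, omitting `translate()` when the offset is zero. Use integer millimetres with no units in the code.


translate([451, 357, 344]) cube([312, 291, 42]);
translate([451, 357, 0]) cube([26, 26, 344]);
translate([737, 357, 0]) cube([26, 26, 344]);
translate([451, 622, 0]) cube([26, 26, 344]);
translate([737, 622, 0]) cube([26, 26, 344]);
translate([477, 357, 85]) cube([260, 26, 27]);
translate([477, 622, 85]) cube([260, 26, 27]);
translate([451, 383, 85]) cube([26, 239, 27]);
translate([737, 383, 85]) cube([26, 239, 27]);


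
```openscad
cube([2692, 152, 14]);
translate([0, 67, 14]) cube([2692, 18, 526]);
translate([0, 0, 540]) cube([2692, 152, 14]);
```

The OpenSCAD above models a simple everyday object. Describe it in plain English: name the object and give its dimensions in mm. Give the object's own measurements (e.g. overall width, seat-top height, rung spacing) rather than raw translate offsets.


An I-beam lying along x, 2692 mm long. Overall section height 554 mm. Two flanges 152 mm wide (y) and 14 mm thick, one on the floor and one at the top; a web 18 mm thick runs between them, centred on the flange width.


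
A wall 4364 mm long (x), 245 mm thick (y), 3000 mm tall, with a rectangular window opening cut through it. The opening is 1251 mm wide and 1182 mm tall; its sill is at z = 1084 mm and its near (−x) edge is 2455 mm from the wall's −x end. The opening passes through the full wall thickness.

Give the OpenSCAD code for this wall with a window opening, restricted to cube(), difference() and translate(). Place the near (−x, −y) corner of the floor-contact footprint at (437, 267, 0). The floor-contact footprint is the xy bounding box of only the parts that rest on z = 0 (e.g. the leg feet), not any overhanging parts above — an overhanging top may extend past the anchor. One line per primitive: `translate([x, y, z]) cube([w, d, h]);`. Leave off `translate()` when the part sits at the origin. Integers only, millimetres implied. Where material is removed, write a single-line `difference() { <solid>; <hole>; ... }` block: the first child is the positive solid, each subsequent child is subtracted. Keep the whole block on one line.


difference() { translate([437, 267, 0]) cube([4364, 245, 3000]); translate([2892, 267, 1084]) cube([1251, 245, 1182]); }


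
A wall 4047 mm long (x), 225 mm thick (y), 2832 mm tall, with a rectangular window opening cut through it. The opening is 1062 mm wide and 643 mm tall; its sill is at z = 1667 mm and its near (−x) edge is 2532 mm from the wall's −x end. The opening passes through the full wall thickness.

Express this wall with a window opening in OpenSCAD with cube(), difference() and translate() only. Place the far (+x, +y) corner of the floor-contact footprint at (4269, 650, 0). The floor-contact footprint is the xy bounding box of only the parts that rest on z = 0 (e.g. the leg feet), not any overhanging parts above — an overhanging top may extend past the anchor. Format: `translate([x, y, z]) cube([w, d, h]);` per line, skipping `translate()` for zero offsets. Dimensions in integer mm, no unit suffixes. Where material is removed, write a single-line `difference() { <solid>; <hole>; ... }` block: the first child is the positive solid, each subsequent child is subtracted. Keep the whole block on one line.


difference() { translate([222, 425, 0]) cube([4047, 225, 2832]); translate([2754, 425, 1667]) cube([1062, 225, 643]); }


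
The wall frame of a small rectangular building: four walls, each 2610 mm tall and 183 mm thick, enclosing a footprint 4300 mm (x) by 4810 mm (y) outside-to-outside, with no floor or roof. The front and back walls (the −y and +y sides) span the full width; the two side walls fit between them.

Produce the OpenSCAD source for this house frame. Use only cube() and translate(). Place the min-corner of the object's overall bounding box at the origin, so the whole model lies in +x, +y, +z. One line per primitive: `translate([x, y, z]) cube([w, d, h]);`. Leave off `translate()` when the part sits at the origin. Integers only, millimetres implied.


cube([4300, 183, 2610]);
translate([0, 4627, 0]) cube([4300, 183, 2610]);
translate([0, 183, 0]) cube([183, 4444, 2610]);
translate([4117, 183, 0]) cube([183, 4444, 2610]);


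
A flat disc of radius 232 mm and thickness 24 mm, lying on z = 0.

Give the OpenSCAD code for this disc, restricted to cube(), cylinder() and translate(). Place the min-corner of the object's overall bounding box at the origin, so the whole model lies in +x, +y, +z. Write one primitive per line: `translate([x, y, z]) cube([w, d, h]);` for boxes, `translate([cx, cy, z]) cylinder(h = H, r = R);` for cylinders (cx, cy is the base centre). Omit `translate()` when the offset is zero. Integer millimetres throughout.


translate([232, 232, 0]) cylinder(h = 24, r = 232);


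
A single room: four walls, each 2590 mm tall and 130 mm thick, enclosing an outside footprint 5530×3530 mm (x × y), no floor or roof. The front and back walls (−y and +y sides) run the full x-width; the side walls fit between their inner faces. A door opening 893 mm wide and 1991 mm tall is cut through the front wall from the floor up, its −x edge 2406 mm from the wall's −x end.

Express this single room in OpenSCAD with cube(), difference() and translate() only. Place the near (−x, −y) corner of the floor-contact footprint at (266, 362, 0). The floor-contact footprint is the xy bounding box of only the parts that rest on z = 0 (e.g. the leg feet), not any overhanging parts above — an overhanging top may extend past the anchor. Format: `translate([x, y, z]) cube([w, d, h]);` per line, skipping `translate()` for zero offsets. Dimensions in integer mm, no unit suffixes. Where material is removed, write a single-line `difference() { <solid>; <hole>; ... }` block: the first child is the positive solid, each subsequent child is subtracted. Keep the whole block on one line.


difference() { translate([266, 362, 0]) cube([5530, 130, 2590]); translate([2672, 362, 0]) cube([893, 130, 1991]); }
translate([266, 3762, 0]) cube([5530, 130, 2590]);
translate([266, 492, 0]) cube([130, 3270, 2590]);
translate([5666, 492, 0]) cube([130, 3270, 2590]);


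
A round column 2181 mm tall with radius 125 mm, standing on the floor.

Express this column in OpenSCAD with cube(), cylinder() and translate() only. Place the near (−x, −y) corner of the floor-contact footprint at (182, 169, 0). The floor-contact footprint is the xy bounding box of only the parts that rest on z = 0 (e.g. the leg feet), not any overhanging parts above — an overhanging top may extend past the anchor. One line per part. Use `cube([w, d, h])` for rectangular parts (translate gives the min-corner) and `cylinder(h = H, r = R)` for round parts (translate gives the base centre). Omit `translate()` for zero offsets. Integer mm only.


translate([307, 294, 0]) cylinder(h = 2181, r = 125);


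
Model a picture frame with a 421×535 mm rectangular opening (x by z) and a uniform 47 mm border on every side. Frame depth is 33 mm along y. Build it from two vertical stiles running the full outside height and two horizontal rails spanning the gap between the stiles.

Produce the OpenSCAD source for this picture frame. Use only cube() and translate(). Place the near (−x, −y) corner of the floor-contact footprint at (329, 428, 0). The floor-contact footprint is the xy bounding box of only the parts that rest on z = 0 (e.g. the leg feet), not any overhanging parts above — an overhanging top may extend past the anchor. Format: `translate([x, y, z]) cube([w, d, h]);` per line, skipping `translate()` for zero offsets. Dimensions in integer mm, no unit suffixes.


translate([329, 428, 0]) cube([47, 33, 629]);
translate([797, 428, 0]) cube([47, 33, 629]);
translate([376, 428, 0]) cube([421, 33, 47]);
translate([376, 428, 582]) cube([421, 33, 47]);


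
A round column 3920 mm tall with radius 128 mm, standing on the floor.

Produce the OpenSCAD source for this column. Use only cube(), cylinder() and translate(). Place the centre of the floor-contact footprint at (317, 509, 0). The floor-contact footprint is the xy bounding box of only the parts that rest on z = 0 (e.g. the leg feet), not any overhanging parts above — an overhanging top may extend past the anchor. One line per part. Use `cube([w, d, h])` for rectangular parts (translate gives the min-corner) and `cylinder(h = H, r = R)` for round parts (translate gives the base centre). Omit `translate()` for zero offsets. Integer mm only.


translate([317, 509, 0]) cylinder(h = 3920, r = 128);


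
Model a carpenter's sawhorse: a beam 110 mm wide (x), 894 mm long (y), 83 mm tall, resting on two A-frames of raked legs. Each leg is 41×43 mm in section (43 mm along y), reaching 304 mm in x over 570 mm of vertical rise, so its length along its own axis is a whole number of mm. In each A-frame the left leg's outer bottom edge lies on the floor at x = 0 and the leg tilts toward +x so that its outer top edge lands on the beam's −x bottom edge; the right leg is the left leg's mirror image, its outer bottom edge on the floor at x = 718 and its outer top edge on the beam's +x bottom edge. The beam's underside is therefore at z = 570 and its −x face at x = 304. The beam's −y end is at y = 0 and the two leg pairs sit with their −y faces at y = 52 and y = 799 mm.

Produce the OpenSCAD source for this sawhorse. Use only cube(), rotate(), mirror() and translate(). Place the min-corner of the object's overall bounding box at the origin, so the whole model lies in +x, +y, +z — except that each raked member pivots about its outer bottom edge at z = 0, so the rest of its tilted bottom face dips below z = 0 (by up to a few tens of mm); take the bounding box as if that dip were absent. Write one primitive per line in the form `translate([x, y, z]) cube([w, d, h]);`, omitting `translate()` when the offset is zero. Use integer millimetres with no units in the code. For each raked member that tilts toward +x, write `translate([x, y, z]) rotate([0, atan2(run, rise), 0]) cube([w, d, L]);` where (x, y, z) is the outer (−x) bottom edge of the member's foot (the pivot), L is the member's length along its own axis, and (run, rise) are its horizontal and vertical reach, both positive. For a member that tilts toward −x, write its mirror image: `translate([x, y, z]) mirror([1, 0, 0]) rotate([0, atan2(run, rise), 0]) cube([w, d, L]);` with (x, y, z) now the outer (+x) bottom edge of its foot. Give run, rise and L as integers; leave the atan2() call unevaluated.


translate([304, 0, 570]) cube([110, 894, 83]);
translate([0, 52, 0]) rotate([0, atan2(304, 570), 0]) cube([41, 43, 646]);
translate([718, 52, 0]) mirror([1, 0, 0]) rotate([0, atan2(304, 570), 0]) cube([41, 43, 646]);
translate([0, 799, 0]) rotate([0, atan2(304, 570), 0]) cube([41, 43, 646]);
translate([718, 799, 0]) mirror([1, 0, 0]) rotate([0, atan2(304, 570), 0]) cube([41, 43, 646]);


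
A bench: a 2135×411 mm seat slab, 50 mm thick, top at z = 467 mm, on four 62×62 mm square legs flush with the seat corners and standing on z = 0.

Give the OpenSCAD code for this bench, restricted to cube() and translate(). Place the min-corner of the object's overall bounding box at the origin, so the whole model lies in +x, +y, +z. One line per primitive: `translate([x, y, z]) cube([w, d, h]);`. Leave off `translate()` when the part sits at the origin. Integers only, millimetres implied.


// leg_h = 467 − 50 = 417
translate([0, 0, 417]) cube([2135, 411, 50]);
cube([62, 62, 417]);
translate([0, 349, 0]) cube([62, 62, 417]);
translate([2073, 0, 0]) cube([62, 62, 417]);
translate([2073, 349, 0]) cube([62, 62, 417]);


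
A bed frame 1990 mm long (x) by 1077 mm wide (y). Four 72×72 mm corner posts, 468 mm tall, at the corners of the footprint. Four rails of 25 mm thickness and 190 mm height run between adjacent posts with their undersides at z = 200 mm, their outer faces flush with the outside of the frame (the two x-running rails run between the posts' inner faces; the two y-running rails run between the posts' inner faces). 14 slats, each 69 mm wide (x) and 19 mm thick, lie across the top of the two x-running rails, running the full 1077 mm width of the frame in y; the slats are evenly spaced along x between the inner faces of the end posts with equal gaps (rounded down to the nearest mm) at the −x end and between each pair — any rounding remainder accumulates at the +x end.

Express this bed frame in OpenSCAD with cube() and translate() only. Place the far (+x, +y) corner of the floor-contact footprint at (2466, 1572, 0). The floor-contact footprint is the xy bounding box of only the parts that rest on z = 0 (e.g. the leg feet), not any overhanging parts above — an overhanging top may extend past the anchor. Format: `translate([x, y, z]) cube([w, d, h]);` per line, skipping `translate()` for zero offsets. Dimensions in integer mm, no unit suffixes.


// slat z = rail_z + rail_h = 200 + 190 = 390
// slat gap = ⌊(1846 − 14·69) / 15⌋ = 58
translate([476, 495, 0]) cube([72, 72, 468]);
translate([476, 1500, 0]) cube([72, 72, 468]);
translate([2394, 495, 0]) cube([72, 72, 468]);
translate([2394, 1500, 0]) cube([72, 72, 468]);
translate([548, 495, 200]) cube([1846, 25, 190]);
translate([548, 1547, 200]) cube([1846, 25, 190]);
translate([476, 567, 200]) cube([25, 933, 190]);
translate([2441, 567, 200]) cube([25, 933, 190]);
translate([606, 495, 390]) cube([69, 1077, 19]);
translate([733, 495, 390]) cube([69, 1077, 19]);
translate([860, 495, 390]) cube([69, 1077, 19]);
translate([987, 495, 390]) cube([69, 1077, 19]);
translate([1114, 495, 390]) cube([69, 1077, 19]);
translate([1241, 495, 390]) cube([69, 1077, 19]);
translate([1368, 495, 390]) cube([69, 1077, 19]);
translate([1495, 495, 390]) cube([69, 1077, 19]);
translate([1622, 495, 390]) cube([69, 1077, 19]);
translate([1749, 495, 390]) cube([69, 1077, 19]);
translate([1876, 495, 390]) cube([69, 1077, 19]);
translate([2003, 495, 390]) cube([69, 1077, 19]);
translate([2130, 495, 390]) cube([69, 1077, 19]);
translate([2257, 495, 390]) cube([69, 1077, 19]);


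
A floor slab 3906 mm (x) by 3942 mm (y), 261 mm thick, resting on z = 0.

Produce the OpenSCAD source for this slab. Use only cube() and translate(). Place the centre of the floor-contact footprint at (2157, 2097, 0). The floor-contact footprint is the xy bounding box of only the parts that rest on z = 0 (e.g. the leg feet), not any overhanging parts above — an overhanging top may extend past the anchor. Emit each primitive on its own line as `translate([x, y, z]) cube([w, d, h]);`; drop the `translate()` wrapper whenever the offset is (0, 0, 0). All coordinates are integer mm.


translate([204, 126, 0]) cube([3906, 3942, 261]);


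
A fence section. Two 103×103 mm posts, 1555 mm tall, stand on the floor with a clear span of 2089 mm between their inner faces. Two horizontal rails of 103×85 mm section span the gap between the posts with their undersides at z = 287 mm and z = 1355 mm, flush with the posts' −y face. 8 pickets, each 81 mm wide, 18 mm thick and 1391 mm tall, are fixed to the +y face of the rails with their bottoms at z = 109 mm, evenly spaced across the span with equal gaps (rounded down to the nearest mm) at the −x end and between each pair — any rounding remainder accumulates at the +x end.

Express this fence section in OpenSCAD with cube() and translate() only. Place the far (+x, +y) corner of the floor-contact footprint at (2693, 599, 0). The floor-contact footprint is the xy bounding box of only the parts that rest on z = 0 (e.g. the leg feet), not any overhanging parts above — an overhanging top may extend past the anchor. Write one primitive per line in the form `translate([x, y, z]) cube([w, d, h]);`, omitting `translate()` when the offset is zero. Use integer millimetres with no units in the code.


translate([398, 496, 0]) cube([103, 103, 1555]);
translate([2590, 496, 0]) cube([103, 103, 1555]);
translate([501, 496, 287]) cube([2089, 103, 85]);
translate([501, 496, 1355]) cube([2089, 103, 85]);
translate([661, 599, 109]) cube([81, 18, 1391]);
translate([902, 599, 109]) cube([81, 18, 1391]);
translate([1143, 599, 109]) cube([81, 18, 1391]);
translate([1384, 599, 109]) cube([81, 18, 1391]);
translate([1625, 599, 109]) cube([81, 18, 1391]);
translate([1866, 599, 109]) cube([81, 18, 1391]);
translate([2107, 599, 109]) cube([81, 18, 1391]);
translate([2348, 599, 109]) cube([81, 18, 1391]);


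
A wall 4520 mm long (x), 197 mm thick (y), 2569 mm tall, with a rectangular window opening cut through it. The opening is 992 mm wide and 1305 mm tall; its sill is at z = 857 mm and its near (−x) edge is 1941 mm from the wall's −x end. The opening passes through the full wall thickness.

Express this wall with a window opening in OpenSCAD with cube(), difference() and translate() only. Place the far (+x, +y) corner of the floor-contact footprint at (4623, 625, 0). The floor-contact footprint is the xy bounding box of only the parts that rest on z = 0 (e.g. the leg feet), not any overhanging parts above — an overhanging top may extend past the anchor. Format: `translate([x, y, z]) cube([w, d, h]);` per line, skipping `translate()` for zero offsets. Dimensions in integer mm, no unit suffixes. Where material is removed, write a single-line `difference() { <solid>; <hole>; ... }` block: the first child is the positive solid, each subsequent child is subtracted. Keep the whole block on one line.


difference() { translate([103, 428, 0]) cube([4520, 197, 2569]); translate([2044, 428, 857]) cube([992, 197, 1305]); }
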